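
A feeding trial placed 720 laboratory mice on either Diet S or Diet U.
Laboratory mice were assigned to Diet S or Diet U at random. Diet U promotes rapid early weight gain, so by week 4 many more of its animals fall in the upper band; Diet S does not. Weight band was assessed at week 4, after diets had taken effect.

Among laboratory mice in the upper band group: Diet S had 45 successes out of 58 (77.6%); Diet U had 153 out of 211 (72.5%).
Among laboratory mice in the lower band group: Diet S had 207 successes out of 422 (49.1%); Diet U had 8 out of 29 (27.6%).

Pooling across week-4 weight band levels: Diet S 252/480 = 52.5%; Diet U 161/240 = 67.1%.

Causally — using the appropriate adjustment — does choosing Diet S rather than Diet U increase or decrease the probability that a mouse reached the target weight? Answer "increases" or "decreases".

decreases

The week-4 weight band-specific comparison favours Diet S throughout, but the pooled figures favour Diet U. The question is whether to condition on week-4 weight band.
Stratifying would compare diets among laboratory mice the diets themselves sorted into week-4 weight band groups — a form of selection on an intermediate. The unconditioned pooled rates give the total causal effect.
Pooled: Diet S 52.5% vs Diet U 67.1%; Diet U is higher overall.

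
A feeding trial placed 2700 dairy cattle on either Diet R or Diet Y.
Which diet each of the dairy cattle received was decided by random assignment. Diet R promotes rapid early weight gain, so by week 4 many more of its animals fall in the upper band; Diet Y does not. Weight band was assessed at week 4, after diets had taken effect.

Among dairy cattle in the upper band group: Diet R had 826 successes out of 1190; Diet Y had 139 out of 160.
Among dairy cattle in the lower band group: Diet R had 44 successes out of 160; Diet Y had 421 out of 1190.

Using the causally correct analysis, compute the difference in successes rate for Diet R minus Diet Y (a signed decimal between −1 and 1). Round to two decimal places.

Week-4 weight band lies on the pathway diet → week-4 weight band → outcome, so adjusting for it blocks the indirect effect. For the total causal effect of diet, use the unadjusted pooled rates.
The causal difference is the pooled difference: 0.644 − 0.415 = +0.230.

+0.23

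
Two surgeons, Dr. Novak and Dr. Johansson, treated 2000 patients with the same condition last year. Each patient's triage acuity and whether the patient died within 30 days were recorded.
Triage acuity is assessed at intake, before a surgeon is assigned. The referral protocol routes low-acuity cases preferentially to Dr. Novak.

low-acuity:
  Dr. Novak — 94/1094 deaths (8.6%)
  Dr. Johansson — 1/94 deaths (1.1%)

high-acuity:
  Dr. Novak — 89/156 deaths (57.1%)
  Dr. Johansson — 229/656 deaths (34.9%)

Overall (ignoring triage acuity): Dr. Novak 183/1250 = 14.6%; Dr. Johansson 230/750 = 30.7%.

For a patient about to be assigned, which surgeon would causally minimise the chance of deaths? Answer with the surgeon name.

Dr. Johansson

Triage acuity is set before the surgeon has any effect — it is not caused by the surgeon — and it independently drives the outcome. That makes it a confounder, so the causal comparison is within triage acuity levels.
Within each level — low-acuity: 8.6% vs 1.1%; high-acuity: 57.1% vs 34.9% — Dr. Johansson is lower every time.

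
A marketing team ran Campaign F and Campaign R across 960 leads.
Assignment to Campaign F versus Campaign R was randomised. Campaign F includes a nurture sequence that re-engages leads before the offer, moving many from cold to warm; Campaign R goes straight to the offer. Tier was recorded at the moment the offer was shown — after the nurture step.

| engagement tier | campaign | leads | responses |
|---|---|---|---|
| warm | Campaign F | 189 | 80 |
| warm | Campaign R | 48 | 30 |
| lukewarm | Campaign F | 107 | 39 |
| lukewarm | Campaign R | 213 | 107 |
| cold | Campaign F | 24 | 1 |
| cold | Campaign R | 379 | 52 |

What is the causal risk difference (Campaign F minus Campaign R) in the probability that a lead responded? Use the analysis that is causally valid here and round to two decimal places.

+0.08

The stratified and pooled comparisons disagree (Campaign R wins within each engagement tier; Campaign F wins overall), so the answer turns on the causal role of engagement tier.
Because the campaign influences engagement tier, engagement tier is a post-treatment mediator, not a confounder. Stratifying on it would bias the estimate; the causal effect is the crude pooled difference.
The causal difference is the pooled difference: 0.375 − 0.295 = +0.080.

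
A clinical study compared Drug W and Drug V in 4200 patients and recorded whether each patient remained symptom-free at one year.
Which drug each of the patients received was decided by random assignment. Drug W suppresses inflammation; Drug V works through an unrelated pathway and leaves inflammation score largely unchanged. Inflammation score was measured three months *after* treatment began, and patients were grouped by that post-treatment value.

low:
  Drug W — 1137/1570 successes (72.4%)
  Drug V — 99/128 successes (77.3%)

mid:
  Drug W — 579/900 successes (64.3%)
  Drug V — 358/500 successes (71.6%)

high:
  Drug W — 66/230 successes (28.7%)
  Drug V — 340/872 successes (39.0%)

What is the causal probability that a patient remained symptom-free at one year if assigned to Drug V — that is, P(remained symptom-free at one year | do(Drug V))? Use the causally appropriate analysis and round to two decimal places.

0.53

Inflammation score is recorded after the drug and is itself shifted by it — it sits on the causal path from drug to outcome. Conditioning on a mediator would strip out part of the effect we want; the pooled comparison gives the total causal effect.
So P(outcome | do(Drug V)) is just the pooled rate for Drug V: 797/1500 = 0.531.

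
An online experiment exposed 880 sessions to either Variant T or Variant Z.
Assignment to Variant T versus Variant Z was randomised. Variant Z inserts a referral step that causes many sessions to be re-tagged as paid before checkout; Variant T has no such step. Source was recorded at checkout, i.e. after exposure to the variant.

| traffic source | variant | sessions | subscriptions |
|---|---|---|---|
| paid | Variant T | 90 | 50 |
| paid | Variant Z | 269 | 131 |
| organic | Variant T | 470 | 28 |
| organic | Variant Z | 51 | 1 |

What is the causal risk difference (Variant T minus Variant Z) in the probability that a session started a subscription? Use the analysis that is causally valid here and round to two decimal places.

-0.27

The distribution of traffic source is itself part of what the variant does — it is an intermediate outcome. Holding it fixed would remove that part of the effect; the total effect is the pooled difference.
The causal difference is the pooled difference: 0.139 − 0.412 = -0.273.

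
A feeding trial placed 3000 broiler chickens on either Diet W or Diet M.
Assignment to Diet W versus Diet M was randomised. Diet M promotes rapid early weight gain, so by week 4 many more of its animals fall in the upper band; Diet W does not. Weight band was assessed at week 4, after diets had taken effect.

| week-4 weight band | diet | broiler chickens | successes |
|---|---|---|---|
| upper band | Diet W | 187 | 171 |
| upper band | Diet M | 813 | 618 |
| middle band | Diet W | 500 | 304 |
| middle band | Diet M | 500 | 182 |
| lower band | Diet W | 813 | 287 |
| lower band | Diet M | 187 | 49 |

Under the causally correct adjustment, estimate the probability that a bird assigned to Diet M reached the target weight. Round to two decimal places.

Diet W is higher inside every week-4 weight band stratum but Diet M is higher in aggregate. Whether to stratify depends on how week-4 weight band relates to the diet.
Week-4 weight band is downstream of the diet. One should not condition on a consequence of treatment, so the overall rates are the right comparison.
So P(outcome | do(Diet M)) is just the pooled rate for Diet M: 849/1500 = 0.566.

0.57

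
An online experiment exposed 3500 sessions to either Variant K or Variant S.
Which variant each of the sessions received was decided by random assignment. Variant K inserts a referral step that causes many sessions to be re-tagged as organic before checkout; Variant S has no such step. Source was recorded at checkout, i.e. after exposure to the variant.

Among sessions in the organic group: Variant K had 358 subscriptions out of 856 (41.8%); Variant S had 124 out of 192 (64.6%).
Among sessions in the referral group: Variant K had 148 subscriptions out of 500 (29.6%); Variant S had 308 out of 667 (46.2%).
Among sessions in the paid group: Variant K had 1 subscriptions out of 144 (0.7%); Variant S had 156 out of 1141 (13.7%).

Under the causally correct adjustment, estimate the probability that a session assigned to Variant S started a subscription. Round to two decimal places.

0.29

Traffic source here is a post-treatment variable shaped by the variant; conditioning on it would introduce bias rather than remove it. The overall comparison is the causal one.
So P(outcome | do(Variant S)) is just the pooled rate for Variant S: 588/2000 = 0.294.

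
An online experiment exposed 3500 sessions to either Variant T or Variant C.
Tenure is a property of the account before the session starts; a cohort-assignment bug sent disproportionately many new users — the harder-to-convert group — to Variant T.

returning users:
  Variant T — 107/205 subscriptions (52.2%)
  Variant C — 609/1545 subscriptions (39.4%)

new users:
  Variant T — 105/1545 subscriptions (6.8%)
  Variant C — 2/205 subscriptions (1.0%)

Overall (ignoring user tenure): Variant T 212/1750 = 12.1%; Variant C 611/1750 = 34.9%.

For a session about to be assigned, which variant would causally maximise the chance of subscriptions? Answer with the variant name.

Variant T

Since user tenure is a pre-existing factor (not a product of the variant) and it affects the outcome on its own, it is a confounder. The stratified rates, not the pooled rate, identify the causal effect.
Within each level — returning users: 52.2% vs 39.4%; new users: 6.8% vs 1.0% — Variant T is higher every time.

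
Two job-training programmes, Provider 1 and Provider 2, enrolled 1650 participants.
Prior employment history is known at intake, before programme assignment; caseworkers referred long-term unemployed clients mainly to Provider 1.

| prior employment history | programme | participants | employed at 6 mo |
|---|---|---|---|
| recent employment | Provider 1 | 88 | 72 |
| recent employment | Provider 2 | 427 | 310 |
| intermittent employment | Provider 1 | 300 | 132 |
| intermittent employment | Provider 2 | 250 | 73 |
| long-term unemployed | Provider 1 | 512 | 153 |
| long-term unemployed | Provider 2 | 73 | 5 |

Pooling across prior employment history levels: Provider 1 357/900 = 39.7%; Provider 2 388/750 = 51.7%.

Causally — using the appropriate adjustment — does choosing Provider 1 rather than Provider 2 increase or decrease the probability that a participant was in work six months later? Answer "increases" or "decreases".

Prior employment history satisfies the back-door criterion: it is not a descendant of the programme, and it blocks the spurious path from programme to outcome. Adjusting for it (i.e., using the within-prior employment history rates) gives the causal effect.
Within each level — recent employment: 81.8% vs 72.6%; intermittent employment: 44.0% vs 29.2%; long-term unemployed: 29.9% vs 6.8% — Provider 1 is higher every time.

increases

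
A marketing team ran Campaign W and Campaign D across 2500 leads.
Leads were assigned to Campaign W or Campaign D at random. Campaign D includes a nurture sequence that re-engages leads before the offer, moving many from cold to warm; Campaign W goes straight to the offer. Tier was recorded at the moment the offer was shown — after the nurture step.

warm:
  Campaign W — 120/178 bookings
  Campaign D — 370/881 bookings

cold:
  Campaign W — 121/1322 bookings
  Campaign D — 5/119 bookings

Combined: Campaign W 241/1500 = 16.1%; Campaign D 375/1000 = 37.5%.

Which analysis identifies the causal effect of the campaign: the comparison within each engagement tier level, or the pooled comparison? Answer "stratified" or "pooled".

pooled

Within every engagement tier level Campaign W has the higher rate, yet pooled Campaign D does — Simpson's reversal.
Engagement tier lies on the pathway campaign → engagement tier → outcome, so adjusting for it blocks the indirect effect. For the total causal effect of campaign, use the unadjusted pooled rates.
Pooled: Campaign W 16.1% vs Campaign D 37.5%; Campaign D is higher overall.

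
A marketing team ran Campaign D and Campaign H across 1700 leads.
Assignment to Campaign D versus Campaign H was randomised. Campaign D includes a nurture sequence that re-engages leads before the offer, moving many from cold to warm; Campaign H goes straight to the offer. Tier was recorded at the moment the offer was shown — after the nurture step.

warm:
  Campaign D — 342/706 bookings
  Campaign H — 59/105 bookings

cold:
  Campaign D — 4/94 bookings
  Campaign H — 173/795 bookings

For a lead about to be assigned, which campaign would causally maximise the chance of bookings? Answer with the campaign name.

The distribution of engagement tier is itself part of what the campaign does — it is an intermediate outcome. Holding it fixed would remove that part of the effect; the total effect is the pooled difference.
Pooled: Campaign D 43.2% vs Campaign H 25.8%; Campaign D is higher overall.

Campaign D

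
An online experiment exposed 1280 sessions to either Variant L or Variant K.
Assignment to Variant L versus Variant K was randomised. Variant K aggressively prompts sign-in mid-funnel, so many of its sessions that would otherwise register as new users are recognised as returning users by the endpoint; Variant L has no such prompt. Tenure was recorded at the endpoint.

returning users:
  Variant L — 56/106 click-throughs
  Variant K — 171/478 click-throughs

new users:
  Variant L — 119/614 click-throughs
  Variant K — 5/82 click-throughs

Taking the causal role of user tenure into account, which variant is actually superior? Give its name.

Variant K

Because the variant influences user tenure, user tenure is a post-treatment mediator, not a confounder. Stratifying on it would bias the estimate; the causal effect is the crude pooled difference.
Pooled: Variant L 24.3% vs Variant K 31.4%; Variant K is higher overall.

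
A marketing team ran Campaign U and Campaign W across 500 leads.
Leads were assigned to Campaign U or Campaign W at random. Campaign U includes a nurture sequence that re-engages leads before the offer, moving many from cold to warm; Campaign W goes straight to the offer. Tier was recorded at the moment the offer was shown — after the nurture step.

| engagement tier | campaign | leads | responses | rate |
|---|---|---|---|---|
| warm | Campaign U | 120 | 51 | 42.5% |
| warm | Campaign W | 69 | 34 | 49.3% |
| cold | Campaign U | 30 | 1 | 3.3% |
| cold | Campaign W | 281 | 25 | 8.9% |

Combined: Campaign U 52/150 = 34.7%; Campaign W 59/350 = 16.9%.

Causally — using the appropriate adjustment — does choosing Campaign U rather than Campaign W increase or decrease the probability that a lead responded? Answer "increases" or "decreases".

The stratified and pooled comparisons disagree (Campaign W wins within each engagement tier; Campaign U wins overall), so the answer turns on the causal role of engagement tier.
Engagement tier is recorded after the campaign and is itself shifted by it — it sits on the causal path from campaign to outcome. Conditioning on a mediator would strip out part of the effect we want; the pooled comparison gives the total causal effect.
Pooled: Campaign U 34.7% vs Campaign W 16.9%; Campaign U is higher overall.

increases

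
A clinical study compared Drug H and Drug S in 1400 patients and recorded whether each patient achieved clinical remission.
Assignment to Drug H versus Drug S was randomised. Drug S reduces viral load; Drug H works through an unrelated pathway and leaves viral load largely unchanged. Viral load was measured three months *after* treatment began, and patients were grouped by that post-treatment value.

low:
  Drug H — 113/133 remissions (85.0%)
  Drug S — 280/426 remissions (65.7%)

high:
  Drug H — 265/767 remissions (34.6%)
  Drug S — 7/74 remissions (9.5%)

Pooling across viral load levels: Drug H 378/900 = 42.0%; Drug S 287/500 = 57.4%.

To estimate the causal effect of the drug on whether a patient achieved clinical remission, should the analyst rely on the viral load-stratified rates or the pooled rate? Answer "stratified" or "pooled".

Within every viral load level Drug H has the higher rate, yet pooled Drug S does — Simpson's reversal.
Because the drug influences viral load, viral load is a post-treatment mediator, not a confounder. Stratifying on it would bias the estimate; the causal effect is the crude pooled difference.
Pooled: Drug H 42.0% vs Drug S 57.4%; Drug S is higher overall.

pooled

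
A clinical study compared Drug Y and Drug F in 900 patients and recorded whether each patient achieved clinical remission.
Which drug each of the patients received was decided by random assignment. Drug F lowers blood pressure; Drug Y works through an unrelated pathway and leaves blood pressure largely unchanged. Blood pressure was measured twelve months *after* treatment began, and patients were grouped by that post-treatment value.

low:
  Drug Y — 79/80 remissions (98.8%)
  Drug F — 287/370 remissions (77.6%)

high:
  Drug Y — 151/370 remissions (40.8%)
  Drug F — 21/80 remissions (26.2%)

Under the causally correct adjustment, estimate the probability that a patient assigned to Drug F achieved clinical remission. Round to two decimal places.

Within every blood pressure level Drug Y has the higher rate, yet pooled Drug F does — Simpson's reversal.
Blood pressure is downstream of the drug. One should not condition on a consequence of treatment, so the overall rates are the right comparison.
So P(outcome | do(Drug F)) is just the pooled rate for Drug F: 308/450 = 0.684.

0.68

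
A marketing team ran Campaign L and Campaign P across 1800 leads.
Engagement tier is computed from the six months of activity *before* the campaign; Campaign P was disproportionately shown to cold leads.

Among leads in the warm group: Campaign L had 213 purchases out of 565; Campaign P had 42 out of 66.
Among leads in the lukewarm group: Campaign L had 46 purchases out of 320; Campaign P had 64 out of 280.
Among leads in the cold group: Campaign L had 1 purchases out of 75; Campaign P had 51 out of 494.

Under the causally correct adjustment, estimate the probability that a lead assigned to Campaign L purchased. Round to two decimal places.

Here engagement tier is a common cause — it drives both which campaign a case falls under and the outcome. The crude comparison mixes populations; the stratum-specific rates are the causally relevant ones.
Standardising Campaign L to the population engagement tier mix: 0.351·213/565 + 0.333·46/320 + 0.316·1/75 = 0.184.

0.18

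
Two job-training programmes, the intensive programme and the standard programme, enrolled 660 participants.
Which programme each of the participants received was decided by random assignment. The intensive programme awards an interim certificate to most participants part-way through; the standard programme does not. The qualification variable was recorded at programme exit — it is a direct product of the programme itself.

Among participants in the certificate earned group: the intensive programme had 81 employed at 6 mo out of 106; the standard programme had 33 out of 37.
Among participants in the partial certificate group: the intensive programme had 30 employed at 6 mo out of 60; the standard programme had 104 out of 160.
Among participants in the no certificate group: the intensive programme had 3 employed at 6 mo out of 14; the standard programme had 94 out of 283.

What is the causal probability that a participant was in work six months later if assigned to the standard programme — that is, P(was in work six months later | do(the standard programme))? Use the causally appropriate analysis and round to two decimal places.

Qualification attained during the programme is downstream of the programme. One should not condition on a consequence of treatment, so the overall rates are the right comparison.
So P(outcome | do(the standard programme)) is just the pooled rate for the standard programme: 231/480 = 0.481.

0.48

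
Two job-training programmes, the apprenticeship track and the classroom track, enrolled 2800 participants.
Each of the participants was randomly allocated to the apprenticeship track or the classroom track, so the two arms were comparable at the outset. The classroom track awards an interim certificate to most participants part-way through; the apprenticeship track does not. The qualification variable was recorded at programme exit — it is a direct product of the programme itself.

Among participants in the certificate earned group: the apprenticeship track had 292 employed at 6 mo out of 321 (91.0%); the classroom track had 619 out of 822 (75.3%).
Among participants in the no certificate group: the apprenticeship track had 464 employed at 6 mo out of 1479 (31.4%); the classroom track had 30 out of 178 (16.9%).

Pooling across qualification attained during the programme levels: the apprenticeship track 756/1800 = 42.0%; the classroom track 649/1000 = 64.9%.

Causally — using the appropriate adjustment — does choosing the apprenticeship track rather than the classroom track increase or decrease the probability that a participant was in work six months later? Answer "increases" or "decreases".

Within every qualification attained during the programme level the apprenticeship track has the higher rate, yet pooled the classroom track does — Simpson's reversal.
The distribution of qualification attained during the programme is itself part of what the programme does — it is an intermediate outcome. Holding it fixed would remove that part of the effect; the total effect is the pooled difference.
Pooled: the apprenticeship track 42.0% vs the classroom track 64.9%; the classroom track is higher overall.

decreases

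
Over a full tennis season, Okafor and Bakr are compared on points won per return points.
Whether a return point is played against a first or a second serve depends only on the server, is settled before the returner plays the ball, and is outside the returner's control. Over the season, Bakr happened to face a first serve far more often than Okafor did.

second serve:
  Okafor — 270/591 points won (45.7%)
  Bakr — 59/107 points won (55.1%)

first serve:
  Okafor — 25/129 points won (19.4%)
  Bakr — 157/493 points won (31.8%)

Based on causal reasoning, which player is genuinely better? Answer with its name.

Bakr

The serve type-specific comparison favours Bakr throughout, but the pooled figures favour Okafor. The question is whether to condition on serve type.
Serve type is set before the player has any effect — it is not caused by the player — and it independently drives the outcome. That makes it a confounder, so the causal comparison is within serve type levels.
Within each level — second serve: 45.7% vs 55.1%; first serve: 19.4% vs 31.8% — Bakr is higher every time.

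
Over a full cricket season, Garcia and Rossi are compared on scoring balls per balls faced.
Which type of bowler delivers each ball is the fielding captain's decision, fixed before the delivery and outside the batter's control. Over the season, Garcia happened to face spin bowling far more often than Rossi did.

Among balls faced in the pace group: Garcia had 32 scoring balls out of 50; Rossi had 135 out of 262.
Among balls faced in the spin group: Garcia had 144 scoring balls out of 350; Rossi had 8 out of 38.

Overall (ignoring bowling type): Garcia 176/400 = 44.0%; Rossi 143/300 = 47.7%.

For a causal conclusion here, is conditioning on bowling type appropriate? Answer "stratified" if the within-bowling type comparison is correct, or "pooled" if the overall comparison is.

stratified

Bowling type differs across players for reasons unrelated to any effect of the player itself, and it separately predicts the outcome — a classic confounder. We must compare within bowling type levels.
Within each level — pace: 64.0% vs 51.5%; spin: 41.1% vs 21.1% — Garcia is higher every time.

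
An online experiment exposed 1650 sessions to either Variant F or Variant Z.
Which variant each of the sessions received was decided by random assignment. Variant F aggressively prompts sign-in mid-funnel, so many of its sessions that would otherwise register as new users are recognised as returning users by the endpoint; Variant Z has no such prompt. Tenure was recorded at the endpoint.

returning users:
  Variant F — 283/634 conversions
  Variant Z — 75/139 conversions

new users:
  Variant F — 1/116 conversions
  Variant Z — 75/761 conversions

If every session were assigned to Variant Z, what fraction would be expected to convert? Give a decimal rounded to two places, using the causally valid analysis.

0.17

Within every user tenure level Variant Z has the higher rate, yet pooled Variant F does — Simpson's reversal.
Because the variant influences user tenure, user tenure is a post-treatment mediator, not a confounder. Stratifying on it would bias the estimate; the causal effect is the crude pooled difference.
So P(outcome | do(Variant Z)) is just the pooled rate for Variant Z: 150/900 = 0.167.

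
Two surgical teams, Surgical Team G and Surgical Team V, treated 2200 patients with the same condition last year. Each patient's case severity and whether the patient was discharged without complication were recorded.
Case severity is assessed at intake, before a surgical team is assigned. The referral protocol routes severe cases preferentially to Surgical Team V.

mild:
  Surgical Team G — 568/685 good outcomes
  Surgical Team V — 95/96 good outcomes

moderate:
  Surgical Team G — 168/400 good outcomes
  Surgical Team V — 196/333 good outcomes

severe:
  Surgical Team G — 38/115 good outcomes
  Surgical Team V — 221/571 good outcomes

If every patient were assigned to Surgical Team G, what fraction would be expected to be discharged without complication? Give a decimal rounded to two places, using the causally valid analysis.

Since case severity is a pre-existing factor (not a product of the surgical team) and it affects the outcome on its own, it is a confounder. The stratified rates, not the pooled rate, identify the causal effect.
Standardising Surgical Team G to the population case severity mix: 0.355·568/685 + 0.333·168/400 + 0.312·38/115 = 0.537.

0.54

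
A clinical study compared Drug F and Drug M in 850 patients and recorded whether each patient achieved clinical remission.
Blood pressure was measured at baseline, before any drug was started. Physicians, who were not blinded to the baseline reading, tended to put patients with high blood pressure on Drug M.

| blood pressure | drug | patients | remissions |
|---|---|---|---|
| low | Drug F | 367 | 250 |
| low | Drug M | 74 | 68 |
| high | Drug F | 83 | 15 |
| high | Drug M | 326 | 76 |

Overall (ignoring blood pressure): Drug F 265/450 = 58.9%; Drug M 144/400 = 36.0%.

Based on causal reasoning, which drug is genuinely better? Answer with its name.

Nothing the drug does changes blood pressure; the imbalance is an allocation artefact. With blood pressure also predicting the outcome, the pooled figure is confounded, and the within-stratum comparison is the causal one.
Within each level — low: 68.1% vs 91.9%; high: 18.1% vs 23.3% — Drug M is higher every time.

Drug M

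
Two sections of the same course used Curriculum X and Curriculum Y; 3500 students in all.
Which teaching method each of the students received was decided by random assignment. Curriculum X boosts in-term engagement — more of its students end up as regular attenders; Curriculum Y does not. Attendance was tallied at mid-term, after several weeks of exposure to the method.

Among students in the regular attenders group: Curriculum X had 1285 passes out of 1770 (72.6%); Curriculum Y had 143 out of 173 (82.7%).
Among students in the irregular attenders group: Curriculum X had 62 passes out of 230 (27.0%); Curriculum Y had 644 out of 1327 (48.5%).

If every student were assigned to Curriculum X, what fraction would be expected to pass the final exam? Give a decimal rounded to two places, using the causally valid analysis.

The mid-term attendance-specific comparison favours Curriculum Y throughout, but the pooled figures favour Curriculum X. The question is whether to condition on mid-term attendance.
Mid-term attendance here is a post-treatment variable shaped by the teaching method; conditioning on it would introduce bias rather than remove it. The overall comparison is the causal one.
So P(outcome | do(Curriculum X)) is just the pooled rate for Curriculum X: 1347/2000 = 0.673.

0.67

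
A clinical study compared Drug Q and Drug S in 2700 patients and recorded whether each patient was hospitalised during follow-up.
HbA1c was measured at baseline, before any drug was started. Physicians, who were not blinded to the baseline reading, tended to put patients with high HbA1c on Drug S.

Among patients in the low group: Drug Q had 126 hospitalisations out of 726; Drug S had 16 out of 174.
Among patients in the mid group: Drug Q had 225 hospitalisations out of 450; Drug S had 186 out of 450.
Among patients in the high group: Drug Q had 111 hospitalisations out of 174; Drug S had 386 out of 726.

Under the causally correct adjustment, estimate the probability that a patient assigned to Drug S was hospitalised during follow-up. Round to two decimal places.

HbA1c satisfies the back-door criterion: it is not a descendant of the drug, and it blocks the spurious path from drug to outcome. Adjusting for it (i.e., using the within-HbA1c rates) gives the causal effect.
Standardising Drug S to the population HbA1c mix: 0.333·16/174 + 0.333·186/450 + 0.333·386/726 = 0.346.

0.35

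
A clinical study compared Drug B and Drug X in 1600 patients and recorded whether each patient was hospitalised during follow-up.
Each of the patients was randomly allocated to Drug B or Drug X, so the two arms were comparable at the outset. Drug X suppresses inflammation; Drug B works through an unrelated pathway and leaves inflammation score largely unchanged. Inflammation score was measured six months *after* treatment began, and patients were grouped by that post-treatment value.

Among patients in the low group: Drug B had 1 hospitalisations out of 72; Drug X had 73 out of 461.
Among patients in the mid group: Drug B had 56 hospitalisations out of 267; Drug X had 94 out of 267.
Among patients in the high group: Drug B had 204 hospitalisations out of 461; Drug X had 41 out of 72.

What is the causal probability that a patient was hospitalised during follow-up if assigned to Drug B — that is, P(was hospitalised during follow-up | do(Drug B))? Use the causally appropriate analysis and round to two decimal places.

0.33

The stratified and pooled comparisons disagree (Drug B wins within each inflammation score; Drug X wins overall), so the answer turns on the causal role of inflammation score.
Inflammation score here is a post-treatment variable shaped by the drug; conditioning on it would introduce bias rather than remove it. The overall comparison is the causal one.
So P(outcome | do(Drug B)) is just the pooled rate for Drug B: 261/800 = 0.326.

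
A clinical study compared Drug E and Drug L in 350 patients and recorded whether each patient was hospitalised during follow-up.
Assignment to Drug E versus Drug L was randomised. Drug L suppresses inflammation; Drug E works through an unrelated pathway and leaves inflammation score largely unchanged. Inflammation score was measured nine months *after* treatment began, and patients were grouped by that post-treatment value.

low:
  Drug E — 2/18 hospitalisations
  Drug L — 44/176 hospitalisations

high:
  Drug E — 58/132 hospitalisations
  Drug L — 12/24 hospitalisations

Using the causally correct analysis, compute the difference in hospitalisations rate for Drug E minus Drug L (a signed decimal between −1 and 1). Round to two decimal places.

Inflammation score is recorded after the drug and is itself shifted by it — it sits on the causal path from drug to outcome. Conditioning on a mediator would strip out part of the effect we want; the pooled comparison gives the total causal effect.
The causal difference is the pooled difference: 0.400 − 0.280 = +0.120.

+0.12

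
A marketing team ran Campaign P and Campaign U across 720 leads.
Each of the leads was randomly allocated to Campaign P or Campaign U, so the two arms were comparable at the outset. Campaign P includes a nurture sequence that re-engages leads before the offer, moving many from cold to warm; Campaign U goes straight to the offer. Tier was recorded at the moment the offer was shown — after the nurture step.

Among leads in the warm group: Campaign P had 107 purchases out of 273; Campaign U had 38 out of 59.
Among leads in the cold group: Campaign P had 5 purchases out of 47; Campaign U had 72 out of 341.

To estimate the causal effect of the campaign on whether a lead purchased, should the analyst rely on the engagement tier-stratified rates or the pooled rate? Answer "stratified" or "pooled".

The distribution of engagement tier is itself part of what the campaign does — it is an intermediate outcome. Holding it fixed would remove that part of the effect; the total effect is the pooled difference.
Pooled: Campaign P 35.0% vs Campaign U 27.5%; Campaign P is higher overall.

pooled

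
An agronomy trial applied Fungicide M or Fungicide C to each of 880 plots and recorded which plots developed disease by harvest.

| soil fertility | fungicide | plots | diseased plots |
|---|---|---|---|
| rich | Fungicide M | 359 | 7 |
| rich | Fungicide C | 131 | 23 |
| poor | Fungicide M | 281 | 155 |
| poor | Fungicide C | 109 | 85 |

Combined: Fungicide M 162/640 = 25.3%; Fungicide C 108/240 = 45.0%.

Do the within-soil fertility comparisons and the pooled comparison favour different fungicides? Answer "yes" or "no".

no

Within each soil fertility level (rich 1.9% vs 17.6%; poor 55.2% vs 78.0%), Fungicide M has the lower rate every time. Pooled: 25.3% vs 45.0% — Fungicide M has the lower rate overall. They agree.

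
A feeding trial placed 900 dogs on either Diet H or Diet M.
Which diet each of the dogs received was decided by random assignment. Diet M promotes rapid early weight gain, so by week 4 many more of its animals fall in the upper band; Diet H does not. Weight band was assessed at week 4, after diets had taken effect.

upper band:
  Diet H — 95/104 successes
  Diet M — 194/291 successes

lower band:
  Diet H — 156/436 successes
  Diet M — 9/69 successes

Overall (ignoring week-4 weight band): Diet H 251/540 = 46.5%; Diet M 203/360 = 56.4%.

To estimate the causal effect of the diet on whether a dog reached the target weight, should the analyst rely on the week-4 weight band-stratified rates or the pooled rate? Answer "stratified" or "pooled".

pooled

The week-4 weight band-specific comparison favours Diet H throughout, but the pooled figures favour Diet M. The question is whether to condition on week-4 weight band.
The distribution of week-4 weight band is itself part of what the diet does — it is an intermediate outcome. Holding it fixed would remove that part of the effect; the total effect is the pooled difference.
Pooled: Diet H 46.5% vs Diet M 56.4%; Diet M is higher overall.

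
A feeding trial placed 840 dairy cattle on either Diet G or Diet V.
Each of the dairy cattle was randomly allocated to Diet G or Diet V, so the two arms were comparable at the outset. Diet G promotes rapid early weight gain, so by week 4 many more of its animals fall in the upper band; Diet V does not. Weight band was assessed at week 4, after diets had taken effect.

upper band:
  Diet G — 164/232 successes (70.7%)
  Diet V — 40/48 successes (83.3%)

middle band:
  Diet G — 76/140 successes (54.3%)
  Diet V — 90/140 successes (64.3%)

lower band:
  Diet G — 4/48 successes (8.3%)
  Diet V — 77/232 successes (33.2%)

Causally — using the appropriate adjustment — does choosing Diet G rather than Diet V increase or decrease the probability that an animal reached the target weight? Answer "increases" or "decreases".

increases

The stratified and pooled comparisons disagree (Diet V wins within each week-4 weight band; Diet G wins overall), so the answer turns on the causal role of week-4 weight band.
The distribution of week-4 weight band is itself part of what the diet does — it is an intermediate outcome. Holding it fixed would remove that part of the effect; the total effect is the pooled difference.
Pooled: Diet G 58.1% vs Diet V 49.3%; Diet G is higher overall.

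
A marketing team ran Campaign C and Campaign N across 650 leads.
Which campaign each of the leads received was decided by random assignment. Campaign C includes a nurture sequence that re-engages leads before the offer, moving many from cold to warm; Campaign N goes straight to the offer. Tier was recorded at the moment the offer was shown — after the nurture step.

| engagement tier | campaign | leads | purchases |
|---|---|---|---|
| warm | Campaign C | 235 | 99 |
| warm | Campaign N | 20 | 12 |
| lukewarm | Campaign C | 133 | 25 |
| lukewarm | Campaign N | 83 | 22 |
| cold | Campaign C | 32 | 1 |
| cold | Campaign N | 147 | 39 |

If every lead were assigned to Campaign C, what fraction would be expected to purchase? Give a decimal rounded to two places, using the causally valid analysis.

0.31

Engagement tier is recorded after the campaign and is itself shifted by it — it sits on the causal path from campaign to outcome. Conditioning on a mediator would strip out part of the effect we want; the pooled comparison gives the total causal effect.
So P(outcome | do(Campaign C)) is just the pooled rate for Campaign C: 125/400 = 0.312.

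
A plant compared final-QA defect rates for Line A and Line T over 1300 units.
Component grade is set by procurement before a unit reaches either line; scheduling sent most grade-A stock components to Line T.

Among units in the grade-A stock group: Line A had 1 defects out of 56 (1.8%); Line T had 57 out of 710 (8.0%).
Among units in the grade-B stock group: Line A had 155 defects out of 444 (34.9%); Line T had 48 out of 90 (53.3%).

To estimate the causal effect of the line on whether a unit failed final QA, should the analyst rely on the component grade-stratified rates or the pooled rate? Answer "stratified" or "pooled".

Here component grade is a common cause — it drives both which line a case falls under and the outcome. The crude comparison mixes populations; the stratum-specific rates are the causally relevant ones.
Within each level — grade-A stock: 1.8% vs 8.0%; grade-B stock: 34.9% vs 53.3% — Line A is lower every time.

stratified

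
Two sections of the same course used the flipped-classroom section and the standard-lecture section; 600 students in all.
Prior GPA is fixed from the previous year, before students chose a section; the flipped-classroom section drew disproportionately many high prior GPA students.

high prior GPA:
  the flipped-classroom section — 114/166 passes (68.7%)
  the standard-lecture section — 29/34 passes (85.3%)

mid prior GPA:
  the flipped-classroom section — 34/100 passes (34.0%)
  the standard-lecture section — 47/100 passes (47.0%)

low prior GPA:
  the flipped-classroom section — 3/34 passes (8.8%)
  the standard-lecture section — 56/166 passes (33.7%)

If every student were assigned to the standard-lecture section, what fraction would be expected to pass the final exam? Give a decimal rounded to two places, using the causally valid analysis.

Within every prior GPA band level the standard-lecture section has the higher rate, yet pooled the flipped-classroom section does — Simpson's reversal.
Prior GPA band satisfies the back-door criterion: it is not a descendant of the teaching method, and it blocks the spurious path from teaching method to outcome. Adjusting for it (i.e., using the within-prior GPA band rates) gives the causal effect.
Standardising the standard-lecture section to the population prior GPA band mix: 0.333·29/34 + 0.333·47/100 + 0.333·56/166 = 0.553.

0.55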